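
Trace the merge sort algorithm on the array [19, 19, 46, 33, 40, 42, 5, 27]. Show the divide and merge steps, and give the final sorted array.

Merge sort trace:

Split: [19, 19, 46, 33, 40, 42, 5, 27] -> [19, 19, 46, 33] and [40, 42, 5, 27]
  Split: [19, 19, 46, 33] -> [19, 19] and [46, 33]
    Split: [19, 19] -> [19] and [19]
    Merge: [19] + [19] -> [19, 19]
    Split: [46, 33] -> [46] and [33]
    Merge: [46] + [33] -> [33, 46]
  Merge: [19, 19] + [33, 46] -> [19, 19, 33, 46]
  Split: [40, 42, 5, 27] -> [40, 42] and [5, 27]
    Split: [40, 42] -> [40] and [42]
    Merge: [40] + [42] -> [40, 42]
    Split: [5, 27] -> [5] and [27]
    Merge: [5] + [27] -> [5, 27]
  Merge: [40, 42] + [5, 27] -> [5, 27, 40, 42]
Merge: [19, 19, 33, 46] + [5, 27, 40, 42] -> [5, 19, 19, 27, 33, 40, 42, 46]

Final sorted array: [5, 19, 19, 27, 33, 40, 42, 46]

The merge sort proceeds by recursively splitting the array and merging sorted halves.
After all merges, the sorted array is [5, 19, 19, 27, 33, 40, 42, 46].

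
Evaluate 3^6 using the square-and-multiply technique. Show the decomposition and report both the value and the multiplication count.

Computing 3^6 by squaring (build up from 3^1; each line after the first costs one multiplication):

3^1 = 3
3^2 = (3^1)^2 = 3^2 = 9
3^3 = 3 * 3^2 = 3 * 9 = 27
3^6 = (3^3)^2 = 27^2 = 729

Result: 729
Multiplications needed: 3 (3 lines after 3^1)

3^6 = 729. Using exponentiation by squaring, this requires 3 multiplications. The key idea: if the exponent is even, square the half-power; if odd, multiply by the base once.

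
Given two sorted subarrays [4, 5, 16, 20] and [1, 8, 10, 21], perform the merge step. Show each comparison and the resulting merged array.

Merging process:

Compare 4 vs 1: take 1 from right. Merged: [1]
Compare 4 vs 8: take 4 from left. Merged: [1, 4]
Compare 5 vs 8: take 5 from left. Merged: [1, 4, 5]
Compare 16 vs 8: take 8 from right. Merged: [1, 4, 5, 8]
Compare 16 vs 10: take 10 from right. Merged: [1, 4, 5, 8, 10]
Compare 16 vs 21: take 16 from left. Merged: [1, 4, 5, 8, 10, 16]
Compare 20 vs 21: take 20 from left. Merged: [1, 4, 5, 8, 10, 16, 20]
Append remaining from right: [21]. Merged: [1, 4, 5, 8, 10, 16, 20, 21]

Final merged array: [1, 4, 5, 8, 10, 16, 20, 21]
Total comparisons: 7

The merged array is [1, 4, 5, 8, 10, 16, 20, 21], requiring 7 comparisons. The merge step runs in O(n) time where n is the total number of elements.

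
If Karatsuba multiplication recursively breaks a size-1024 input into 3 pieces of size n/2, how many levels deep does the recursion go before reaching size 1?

For divide and conquer with division factor 2:

Problem sizes at each level:
Level 0: 1024
Level 1: 512
Level 2: 256
Level 3: 128
Level 4: 64
Level 5: 32
Level 6: 16
Level 7: 8
Level 8: 4
Level 9: 2
Level 10: 1

The root is level 0 and the size-1 base case is level 10 (the tree spans levels 0 through 10, i.e. 11 levels counting the root), so the depth is the number of divisions: log_2(1024) = 10

The recursion tree depth is log_2(1024) = 10. At each level, the problem size is divided by 2, so it takes 10 divisions to reduce to a base case of size 1. The algorithm makes 3 recursive calls at each level.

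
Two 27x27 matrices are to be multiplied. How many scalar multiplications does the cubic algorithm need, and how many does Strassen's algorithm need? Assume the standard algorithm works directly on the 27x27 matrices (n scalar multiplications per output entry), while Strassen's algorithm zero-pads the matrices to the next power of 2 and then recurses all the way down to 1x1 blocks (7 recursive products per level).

Matrix multiplication for 27x27 matrices:

Strassen's algorithm requires power-of-2 dimensions. Pad 27x27 to 32x32 (next power of 2).

Standard algorithm: 27^3 = 19683 multiplications
Strassen's algorithm: 7^(log2(32)) = 7^5 = 16807 multiplications
Savings: 19683 - 16807 = 2876 multiplications

Standard: 19683 multiplications (27^3). Strassen: 16807 multiplications (7^5, after padding to 32x32). Strassen reduces 8 recursive multiplications to 7 at each level.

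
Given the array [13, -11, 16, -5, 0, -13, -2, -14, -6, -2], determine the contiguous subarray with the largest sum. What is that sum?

Using Kadane's algorithm on [13, -11, 16, -5, 0, -13, -2, -14, -6, -2]:

Scanning through the array:
Position 1 (value -11): max_ending_here = 2, max_so_far = 13
Position 2 (value 16): max_ending_here = 18, max_so_far = 18
Position 3 (value -5): max_ending_here = 13, max_so_far = 18
Position 4 (value 0): max_ending_here = 13, max_so_far = 18
Position 5 (value -13): max_ending_here = 0, max_so_far = 18
Position 6 (value -2): max_ending_here = -2, max_so_far = 18
Position 7 (value -14): max_ending_here = -14, max_so_far = 18
Position 8 (value -6): max_ending_here = -6, max_so_far = 18
Position 9 (value -2): max_ending_here = -2, max_so_far = 18

Maximum subarray: [13, -11, 16]
Maximum sum: 18

The maximum subarray is [13, -11, 16] with sum 18. This subarray runs from index 0 to index 2.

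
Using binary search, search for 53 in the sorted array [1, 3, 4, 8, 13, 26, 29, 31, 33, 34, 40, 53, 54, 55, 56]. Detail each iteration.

Binary search for 53 in [1, 3, 4, 8, 13, 26, 29, 31, 33, 34, 40, 53, 54, 55, 56]:

lo=0, hi=14, mid=7, arr[mid]=31 -> 31 < 53, search right half
lo=8, hi=14, mid=11, arr[mid]=53 -> Found target at index 11!

Binary search finds 53 at index 11 after 2 comparisons. The search repeatedly halves the search space by comparing with the middle element.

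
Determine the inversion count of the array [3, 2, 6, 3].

Finding inversions in [3, 2, 6, 3]:

(0, 1): arr[0]=3 > arr[1]=2
(2, 3): arr[2]=6 > arr[3]=3

Total inversions: 2

The array has 2 inversion(s): (0,1), (2,3). Each pair (i,j) satisfies i < j and arr[i] > arr[j].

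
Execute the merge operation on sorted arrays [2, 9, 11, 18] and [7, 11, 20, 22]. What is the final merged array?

Merging process:

Compare 2 vs 7: take 2 from left. Merged: [2]
Compare 9 vs 7: take 7 from right. Merged: [2, 7]
Compare 9 vs 11: take 9 from left. Merged: [2, 7, 9]
Compare 11 vs 11: take 11 from left. Merged: [2, 7, 9, 11]
Compare 18 vs 11: take 11 from right. Merged: [2, 7, 9, 11, 11]
Compare 18 vs 20: take 18 from left. Merged: [2, 7, 9, 11, 11, 18]
Append remaining from right: [20, 22]. Merged: [2, 7, 9, 11, 11, 18, 20, 22]

Final merged array: [2, 7, 9, 11, 11, 18, 20, 22]
Total comparisons: 6

The merged array is [2, 7, 9, 11, 11, 18, 20, 22], requiring 6 comparisons. The merge step runs in O(n) time where n is the total number of elements.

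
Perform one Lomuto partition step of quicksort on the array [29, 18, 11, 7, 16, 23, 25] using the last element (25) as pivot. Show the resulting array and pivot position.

Lomuto partition with pivot = 25:

Initial array: [29, 18, 11, 7, 16, 23, 25]

arr[0]=29 > 25: no swap
arr[1]=18 <= 25: swap with position 0, array becomes [18, 29, 11, 7, 16, 23, 25]
arr[2]=11 <= 25: swap with position 1, array becomes [18, 11, 29, 7, 16, 23, 25]
arr[3]=7 <= 25: swap with position 2, array becomes [18, 11, 7, 29, 16, 23, 25]
arr[4]=16 <= 25: swap with position 3, array becomes [18, 11, 7, 16, 29, 23, 25]
arr[5]=23 <= 25: swap with position 4, array becomes [18, 11, 7, 16, 23, 29, 25]

Place pivot at position 5: [18, 11, 7, 16, 23, 25, 29]
Pivot position: 5

After partitioning with pivot 25, the array becomes [18, 11, 7, 16, 23, 25, 29]. The pivot is placed at index 5. All elements to the left of the pivot are <= 25, and all elements to the right are > 25.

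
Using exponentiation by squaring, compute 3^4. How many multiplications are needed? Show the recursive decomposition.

Computing 3^4 by squaring (build up from 3^1; each line after the first costs one multiplication):

3^1 = 3
3^2 = (3^1)^2 = 3^2 = 9
3^4 = (3^2)^2 = 9^2 = 81

Result: 81
Multiplications needed: 2 (2 lines after 3^1)

3^4 = 81. Using exponentiation by squaring, this requires 2 multiplications. The key idea: if the exponent is even, square the half-power; if odd, multiply by the base once.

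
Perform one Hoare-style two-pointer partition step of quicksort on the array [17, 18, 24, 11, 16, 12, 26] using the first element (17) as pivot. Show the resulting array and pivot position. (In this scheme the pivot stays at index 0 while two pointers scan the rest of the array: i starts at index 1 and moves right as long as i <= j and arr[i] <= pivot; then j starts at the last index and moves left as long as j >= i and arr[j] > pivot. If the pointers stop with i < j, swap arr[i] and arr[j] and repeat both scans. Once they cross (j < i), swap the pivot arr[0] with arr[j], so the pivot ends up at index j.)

Hoare-style two-pointer partition with pivot = 17:

Initial array: [17, 18, 24, 11, 16, 12, 26]

Pointers start at i = 1, j = 6.
i stops at index 1 (arr[1]=18 > 17), j stops at index 5 (arr[5]=12 <= 17): swap arr[1] and arr[5], array becomes [17, 12, 24, 11, 16, 18, 26]
i stops at index 2 (arr[2]=24 > 17), j stops at index 4 (arr[4]=16 <= 17): swap arr[2] and arr[4], array becomes [17, 12, 16, 11, 24, 18, 26]
i ends at 4, j ends at 3: the pointers have crossed (j < i), so scanning stops.

Swap pivot arr[0] with arr[3] to place pivot at position 3: [11, 12, 16, 17, 24, 18, 26]
Pivot position: 3

After partitioning with pivot 17, the array becomes [11, 12, 16, 17, 24, 18, 26]. The pivot is placed at index 3. All elements to the left of the pivot are <= 17, and all elements to the right are > 17.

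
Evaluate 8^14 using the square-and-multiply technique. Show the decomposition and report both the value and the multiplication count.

Computing 8^14 by squaring (build up from 8^1; each line after the first costs one multiplication):

8^1 = 8
8^2 = (8^1)^2 = 8^2 = 64
8^3 = 8 * 8^2 = 8 * 64 = 512
8^6 = (8^3)^2 = 512^2 = 262144
8^7 = 8 * 8^6 = 8 * 262144 = 2097152
8^14 = (8^7)^2 = 2097152^2 = 4398046511104

Result: 4398046511104
Multiplications needed: 5 (5 lines after 8^1)

8^14 = 4398046511104. Using exponentiation by squaring, this requires 5 multiplications. The key idea: if the exponent is even, square the half-power; if odd, multiply by the base once.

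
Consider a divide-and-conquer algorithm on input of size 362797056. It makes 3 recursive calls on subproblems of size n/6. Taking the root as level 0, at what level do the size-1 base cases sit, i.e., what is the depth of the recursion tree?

For divide and conquer with division factor 6:

Problem sizes at each level:
Level 0: 362797056
Level 1: 60466176
Level 2: 10077696
Level 3: 1679616
Level 4: 279936
Level 5: 46656
Level 6: 7776
Level 7: 1296
Level 8: 216
Level 9: 36
Level 10: 6
Level 11: 1

The root is level 0 and the size-1 base case is level 11 (the tree spans levels 0 through 11, i.e. 12 levels counting the root), so the depth is the number of divisions: log_6(362797056) = 11

The recursion tree depth is log_6(362797056) = 11. At each level, the problem size is divided by 6, so it takes 11 divisions to reduce to a base case of size 1. The algorithm makes 3 recursive calls at each level.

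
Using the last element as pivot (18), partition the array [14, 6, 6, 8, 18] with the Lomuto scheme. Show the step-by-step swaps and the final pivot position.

Lomuto partition with pivot = 18:

Initial array: [14, 6, 6, 8, 18]

arr[0]=14 <= 18: swap with position 0, array becomes [14, 6, 6, 8, 18]
arr[1]=6 <= 18: swap with position 1, array becomes [14, 6, 6, 8, 18]
arr[2]=6 <= 18: swap with position 2, array becomes [14, 6, 6, 8, 18]
arr[3]=8 <= 18: swap with position 3, array becomes [14, 6, 6, 8, 18]

Place pivot at position 4: [14, 6, 6, 8, 18]
Pivot position: 4

After partitioning with pivot 18, the array becomes [14, 6, 6, 8, 18]. The pivot is placed at index 4. All elements to the left of the pivot are <= 18, and all elements to the right are > 18.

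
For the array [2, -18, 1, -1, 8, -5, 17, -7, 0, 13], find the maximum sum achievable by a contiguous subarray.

Using Kadane's algorithm on [2, -18, 1, -1, 8, -5, 17, -7, 0, 13]:

Scanning through the array:
Position 1 (value -18): max_ending_here = -16, max_so_far = 2
Position 2 (value 1): max_ending_here = 1, max_so_far = 2
Position 3 (value -1): max_ending_here = 0, max_so_far = 2
Position 4 (value 8): max_ending_here = 8, max_so_far = 8
Position 5 (value -5): max_ending_here = 3, max_so_far = 8
Position 6 (value 17): max_ending_here = 20, max_so_far = 20
Position 7 (value -7): max_ending_here = 13, max_so_far = 20
Position 8 (value 0): max_ending_here = 13, max_so_far = 20
Position 9 (value 13): max_ending_here = 26, max_so_far = 26

Maximum subarray: [1, -1, 8, -5, 17, -7, 0, 13]
Maximum sum: 26

The maximum subarray is [1, -1, 8, -5, 17, -7, 0, 13] with sum 26. This subarray runs from index 2 to index 9.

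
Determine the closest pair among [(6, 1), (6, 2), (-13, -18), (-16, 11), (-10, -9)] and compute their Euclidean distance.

Computing all pairwise distances among 5 points:

d((6, 1), (6, 2)) = 1.0 <-- minimum
d((6, 1), (-13, -18)) = 26.8701
d((6, 1), (-16, 11)) = 24.1661
d((6, 1), (-10, -9)) = 18.868
d((6, 2), (-13, -18)) = 27.5862
d((6, 2), (-16, 11)) = 23.7697
d((6, 2), (-10, -9)) = 19.4165
d((-13, -18), (-16, 11)) = 29.1548
d((-13, -18), (-10, -9)) = 9.4868
d((-16, 11), (-10, -9)) = 20.8806

Closest pair: (6, 1) and (6, 2) with distance 1.0

The closest pair is (6, 1) and (6, 2) with Euclidean distance 1.0. For 5 points, brute-force pairwise comparison is shown above. For large n, the divide-and-conquer algorithm (sort by x, recurse on halves, check the dividing strip) achieves O(n log n).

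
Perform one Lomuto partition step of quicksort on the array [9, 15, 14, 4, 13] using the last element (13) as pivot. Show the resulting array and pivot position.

Lomuto partition with pivot = 13:

Initial array: [9, 15, 14, 4, 13]

arr[0]=9 <= 13: swap with position 0, array becomes [9, 15, 14, 4, 13]
arr[1]=15 > 13: no swap
arr[2]=14 > 13: no swap
arr[3]=4 <= 13: swap with position 1, array becomes [9, 4, 14, 15, 13]

Place pivot at position 2: [9, 4, 13, 15, 14]
Pivot position: 2

After partitioning with pivot 13, the array becomes [9, 4, 13, 15, 14]. The pivot is placed at index 2. All elements to the left of the pivot are <= 13, and all elements to the right are > 13.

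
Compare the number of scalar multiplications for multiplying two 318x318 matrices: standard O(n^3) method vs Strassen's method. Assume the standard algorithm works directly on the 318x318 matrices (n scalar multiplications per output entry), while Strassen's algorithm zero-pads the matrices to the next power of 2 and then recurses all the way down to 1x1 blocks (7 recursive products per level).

Matrix multiplication for 318x318 matrices:

Strassen's algorithm requires power-of-2 dimensions. Pad 318x318 to 512x512 (next power of 2).

Standard algorithm: 318^3 = 32157432 multiplications
Strassen's algorithm: 7^(log2(512)) = 7^9 = 40353607 multiplications
Difference: 32157432 - 40353607 = -8196175 (Strassen uses MORE here due to padding overhead — for small or just-over-power-of-2 n, padding can outweigh the per-level savings)

Standard: 32157432 multiplications (318^3). Strassen: 40353607 multiplications (7^9, after padding to 512x512). Strassen reduces 8 recursive multiplications to 7 at each level.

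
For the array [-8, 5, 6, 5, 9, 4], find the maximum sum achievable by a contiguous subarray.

Using Kadane's algorithm on [-8, 5, 6, 5, 9, 4]:

Scanning through the array:
Position 1 (value 5): max_ending_here = 5, max_so_far = 5
Position 2 (value 6): max_ending_here = 11, max_so_far = 11
Position 3 (value 5): max_ending_here = 16, max_so_far = 16
Position 4 (value 9): max_ending_here = 25, max_so_far = 25
Position 5 (value 4): max_ending_here = 29, max_so_far = 29

Maximum subarray: [5, 6, 5, 9, 4]
Maximum sum: 29

The maximum subarray is [5, 6, 5, 9, 4] with sum 29. This subarray runs from index 1 to index 5.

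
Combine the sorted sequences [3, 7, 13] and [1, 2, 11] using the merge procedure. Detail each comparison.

Merging process:

Compare 3 vs 1: take 1 from right. Merged: [1]
Compare 3 vs 2: take 2 from right. Merged: [1, 2]
Compare 3 vs 11: take 3 from left. Merged: [1, 2, 3]
Compare 7 vs 11: take 7 from left. Merged: [1, 2, 3, 7]
Compare 13 vs 11: take 11 from right. Merged: [1, 2, 3, 7, 11]
Append remaining from left: [13]. Merged: [1, 2, 3, 7, 11, 13]

Final merged array: [1, 2, 3, 7, 11, 13]
Total comparisons: 5

The merged array is [1, 2, 3, 7, 11, 13], requiring 5 comparisons. The merge step runs in O(n) time where n is the total number of elements.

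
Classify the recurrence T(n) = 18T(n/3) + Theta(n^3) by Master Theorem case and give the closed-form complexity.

Master Theorem for T(n) = 18T(n/3) + O(n^3):

a = 18, b = 3, c = 3
log_b(a) = log_3(18) = 2.6309

Case 3: c = 3 > log_3(18) = 2.6309
T(n) = O(n^3) = O(n^3)

For T(n) = 18T(n/3) + O(n^3): log_3(18) = 2.6309. This is Case 3 of the Master Theorem (c > log_b(a), work dominated by root), giving O(n^3).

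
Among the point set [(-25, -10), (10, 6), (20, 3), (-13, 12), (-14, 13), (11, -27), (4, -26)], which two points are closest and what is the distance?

Computing all pairwise distances among 7 points:

d((-25, -10), (10, 6)) = 38.4838
d((-25, -10), (20, 3)) = 46.8402
d((-25, -10), (-13, 12)) = 25.0599
d((-25, -10), (-14, 13)) = 25.4951
d((-25, -10), (11, -27)) = 39.8121
d((-25, -10), (4, -26)) = 33.121
d((10, 6), (20, 3)) = 10.4403
d((10, 6), (-13, 12)) = 23.7697
d((10, 6), (-14, 13)) = 25.0
d((10, 6), (11, -27)) = 33.0151
d((10, 6), (4, -26)) = 32.5576
d((20, 3), (-13, 12)) = 34.2053
d((20, 3), (-14, 13)) = 35.4401
d((20, 3), (11, -27)) = 31.3209
d((20, 3), (4, -26)) = 33.121
d((-13, 12), (-14, 13)) = 1.4142 <-- minimum
d((-13, 12), (11, -27)) = 45.793
d((-13, 12), (4, -26)) = 41.6293
d((-14, 13), (11, -27)) = 47.1699
d((-14, 13), (4, -26)) = 42.9535
d((11, -27), (4, -26)) = 7.0711

Closest pair: (-13, 12) and (-14, 13) with distance 1.4142

The closest pair is (-13, 12) and (-14, 13) with Euclidean distance 1.4142. For 7 points, brute-force pairwise comparison is shown above. For large n, the divide-and-conquer algorithm (sort by x, recurse on halves, check the dividing strip) achieves O(n log n).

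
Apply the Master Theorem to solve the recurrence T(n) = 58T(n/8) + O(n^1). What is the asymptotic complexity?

Master Theorem for T(n) = 58T(n/8) + O(n^1):

a = 58, b = 8, c = 1
log_b(a) = log_8(58) = 1.9527

Case 1: c = 1 < log_8(58) = 1.9527
T(n) = O(n^(log_8 58))

For T(n) = 58T(n/8) + O(n^1): log_8(58) = 1.9527. This is Case 1 of the Master Theorem (c < log_b(a), work dominated by leaves), giving O(n^(log_8 58)).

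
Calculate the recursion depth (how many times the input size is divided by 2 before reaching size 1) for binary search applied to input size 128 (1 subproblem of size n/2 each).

For divide and conquer with division factor 2:

Problem sizes at each level:
Level 0: 128
Level 1: 64
Level 2: 32
Level 3: 16
Level 4: 8
Level 5: 4
Level 6: 2
Level 7: 1

The root is level 0 and the size-1 base case is level 7 (the tree spans levels 0 through 7, i.e. 8 levels counting the root), so the depth is the number of divisions: log_2(128) = 7

The recursion tree depth is log_2(128) = 7. At each level, the problem size is divided by 2, so it takes 7 divisions to reduce to a base case of size 1. The algorithm makes 1 recursive call at each level.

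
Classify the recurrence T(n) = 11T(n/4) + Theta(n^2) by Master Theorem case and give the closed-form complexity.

Master Theorem for T(n) = 11T(n/4) + O(n^2):

a = 11, b = 4, c = 2
log_b(a) = log_4(11) = 1.7297

Case 3: c = 2 > log_4(11) = 1.7297
T(n) = O(n^2) = O(n^2)

For T(n) = 11T(n/4) + O(n^2): log_4(11) = 1.7297. This is Case 3 of the Master Theorem (c > log_b(a), work dominated by root), giving O(n^2).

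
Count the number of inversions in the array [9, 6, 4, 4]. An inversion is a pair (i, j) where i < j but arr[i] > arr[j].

Finding inversions in [9, 6, 4, 4]:

(0, 1): arr[0]=9 > arr[1]=6
(0, 2): arr[0]=9 > arr[2]=4
(0, 3): arr[0]=9 > arr[3]=4
(1, 2): arr[1]=6 > arr[2]=4
(1, 3): arr[1]=6 > arr[3]=4

Total inversions: 5

The array has 5 inversion(s): (0,1), (0,2), (0,3), (1,2), (1,3). Each pair (i,j) satisfies i < j and arr[i] > arr[j].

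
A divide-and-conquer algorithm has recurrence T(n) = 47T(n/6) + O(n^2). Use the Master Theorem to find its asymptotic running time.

Master Theorem for T(n) = 47T(n/6) + O(n^2):

a = 47, b = 6, c = 2
log_b(a) = log_6(47) = 2.1488

Case 1: c = 2 < log_6(47) = 2.1488
T(n) = O(n^(log_6 47))

For T(n) = 47T(n/6) + O(n^2): log_6(47) = 2.1488. This is Case 1 of the Master Theorem (c < log_b(a), work dominated by leaves), giving O(n^(log_6 47)).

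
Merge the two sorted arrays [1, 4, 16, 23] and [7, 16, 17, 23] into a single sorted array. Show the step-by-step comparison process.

Merging process:

Compare 1 vs 7: take 1 from left. Merged: [1]
Compare 4 vs 7: take 4 from left. Merged: [1, 4]
Compare 16 vs 7: take 7 from right. Merged: [1, 4, 7]
Compare 16 vs 16: take 16 from left. Merged: [1, 4, 7, 16]
Compare 23 vs 16: take 16 from right. Merged: [1, 4, 7, 16, 16]
Compare 23 vs 17: take 17 from right. Merged: [1, 4, 7, 16, 16, 17]
Compare 23 vs 23: take 23 from left. Merged: [1, 4, 7, 16, 16, 17, 23]
Append remaining from right: [23]. Merged: [1, 4, 7, 16, 16, 17, 23, 23]

Final merged array: [1, 4, 7, 16, 16, 17, 23, 23]
Total comparisons: 7

The merged array is [1, 4, 7, 16, 16, 17, 23, 23], requiring 7 comparisons. The merge step runs in O(n) time where n is the total number of elements.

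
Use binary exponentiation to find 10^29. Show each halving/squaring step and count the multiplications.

Computing 10^29 by squaring (build up from 10^1; each line after the first costs one multiplication):

10^1 = 10
10^2 = (10^1)^2 = 10^2 = 100
10^3 = 10 * 10^2 = 10 * 100 = 1000
10^6 = (10^3)^2 = 1000^2 = 1000000
10^7 = 10 * 10^6 = 10 * 1000000 = 10000000
10^14 = (10^7)^2 = 10000000^2 = 100000000000000
10^28 = (10^14)^2 = 100000000000000^2 = 10000000000000000000000000000
10^29 = 10 * 10^28 = 10 * 10000000000000000000000000000 = 100000000000000000000000000000

Result: 100000000000000000000000000000
Multiplications needed: 7 (7 lines after 10^1)

10^29 = 100000000000000000000000000000. Using exponentiation by squaring, this requires 7 multiplications. The key idea: if the exponent is even, square the half-power; if odd, multiply by the base once.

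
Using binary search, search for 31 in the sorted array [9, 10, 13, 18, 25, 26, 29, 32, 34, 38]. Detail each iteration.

Binary search for 31 in [9, 10, 13, 18, 25, 26, 29, 32, 34, 38]:

lo=0, hi=9, mid=4, arr[mid]=25 -> 25 < 31, search right half
lo=5, hi=9, mid=7, arr[mid]=32 -> 32 > 31, search left half
lo=5, hi=6, mid=5, arr[mid]=26 -> 26 < 31, search right half
lo=6, hi=6, mid=6, arr[mid]=29 -> 29 < 31, search right half
lo=7 > hi=6, target 31 not found

Binary search determines that 31 is not in the array after 4 comparisons. The search space was exhausted without finding the target.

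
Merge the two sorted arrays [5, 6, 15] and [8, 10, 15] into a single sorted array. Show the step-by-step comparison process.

Merging process:

Compare 5 vs 8: take 5 from left. Merged: [5]
Compare 6 vs 8: take 6 from left. Merged: [5, 6]
Compare 15 vs 8: take 8 from right. Merged: [5, 6, 8]
Compare 15 vs 10: take 10 from right. Merged: [5, 6, 8, 10]
Compare 15 vs 15: take 15 from left. Merged: [5, 6, 8, 10, 15]
Append remaining from right: [15]. Merged: [5, 6, 8, 10, 15, 15]

Final merged array: [5, 6, 8, 10, 15, 15]
Total comparisons: 5

The merged array is [5, 6, 8, 10, 15, 15], requiring 5 comparisons. The merge step runs in O(n) time where n is the total number of elements.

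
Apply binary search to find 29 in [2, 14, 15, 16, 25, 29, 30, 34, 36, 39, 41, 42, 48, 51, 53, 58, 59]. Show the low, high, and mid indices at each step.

Binary search for 29 in [2, 14, 15, 16, 25, 29, 30, 34, 36, 39, 41, 42, 48, 51, 53, 58, 59]:

lo=0, hi=16, mid=8, arr[mid]=36 -> 36 > 29, search left half
lo=0, hi=7, mid=3, arr[mid]=16 -> 16 < 29, search right half
lo=4, hi=7, mid=5, arr[mid]=29 -> Found target at index 5!

Binary search finds 29 at index 5 after 3 comparisons. The search repeatedly halves the search space by comparing with the middle element.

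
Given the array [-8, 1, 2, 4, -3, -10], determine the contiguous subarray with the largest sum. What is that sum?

Using Kadane's algorithm on [-8, 1, 2, 4, -3, -10]:

Scanning through the array:
Position 1 (value 1): max_ending_here = 1, max_so_far = 1
Position 2 (value 2): max_ending_here = 3, max_so_far = 3
Position 3 (value 4): max_ending_here = 7, max_so_far = 7
Position 4 (value -3): max_ending_here = 4, max_so_far = 7
Position 5 (value -10): max_ending_here = -6, max_so_far = 7

Maximum subarray: [1, 2, 4]
Maximum sum: 7

The maximum subarray is [1, 2, 4] with sum 7. This subarray runs from index 1 to index 3.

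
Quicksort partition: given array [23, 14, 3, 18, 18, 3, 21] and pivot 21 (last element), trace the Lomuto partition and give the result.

Lomuto partition with pivot = 21:

Initial array: [23, 14, 3, 18, 18, 3, 21]

arr[0]=23 > 21: no swap
arr[1]=14 <= 21: swap with position 0, array becomes [14, 23, 3, 18, 18, 3, 21]
arr[2]=3 <= 21: swap with position 1, array becomes [14, 3, 23, 18, 18, 3, 21]
arr[3]=18 <= 21: swap with position 2, array becomes [14, 3, 18, 23, 18, 3, 21]
arr[4]=18 <= 21: swap with position 3, array becomes [14, 3, 18, 18, 23, 3, 21]
arr[5]=3 <= 21: swap with position 4, array becomes [14, 3, 18, 18, 3, 23, 21]

Place pivot at position 5: [14, 3, 18, 18, 3, 21, 23]
Pivot position: 5

After partitioning with pivot 21, the array becomes [14, 3, 18, 18, 3, 21, 23]. The pivot is placed at index 5. All elements to the left of the pivot are <= 21, and all elements to the right are > 21.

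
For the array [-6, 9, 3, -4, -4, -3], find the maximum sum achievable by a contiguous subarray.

Using Kadane's algorithm on [-6, 9, 3, -4, -4, -3]:

Scanning through the array:
Position 1 (value 9): max_ending_here = 9, max_so_far = 9
Position 2 (value 3): max_ending_here = 12, max_so_far = 12
Position 3 (value -4): max_ending_here = 8, max_so_far = 12
Position 4 (value -4): max_ending_here = 4, max_so_far = 12
Position 5 (value -3): max_ending_here = 1, max_so_far = 12

Maximum subarray: [9, 3]
Maximum sum: 12

The maximum subarray is [9, 3] with sum 12. This subarray runs from index 1 to index 2.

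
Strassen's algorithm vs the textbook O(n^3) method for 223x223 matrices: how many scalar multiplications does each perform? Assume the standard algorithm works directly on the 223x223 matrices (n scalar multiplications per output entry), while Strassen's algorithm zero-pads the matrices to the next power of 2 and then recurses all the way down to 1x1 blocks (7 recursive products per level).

Matrix multiplication for 223x223 matrices:

Strassen's algorithm requires power-of-2 dimensions. Pad 223x223 to 256x256 (next power of 2).

Standard algorithm: 223^3 = 11089567 multiplications
Strassen's algorithm: 7^(log2(256)) = 7^8 = 5764801 multiplications
Savings: 11089567 - 5764801 = 5324766 multiplications

Standard: 11089567 multiplications (223^3). Strassen: 5764801 multiplications (7^8, after padding to 256x256). Strassen reduces 8 recursive multiplications to 7 at each level.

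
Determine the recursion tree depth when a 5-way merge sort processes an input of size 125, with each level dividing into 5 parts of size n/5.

For divide and conquer with division factor 5:

Problem sizes at each level:
Level 0: 125
Level 1: 25
Level 2: 5
Level 3: 1

The root is level 0 and the size-1 base case is level 3 (the tree spans levels 0 through 3, i.e. 4 levels counting the root), so the depth is the number of divisions: log_5(125) = 3

The recursion tree depth is log_5(125) = 3. At each level, the problem size is divided by 5, so it takes 3 divisions to reduce to a base case of size 1. The algorithm makes 5 recursive calls at each level.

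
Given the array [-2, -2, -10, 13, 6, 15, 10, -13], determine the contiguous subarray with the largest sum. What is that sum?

Using Kadane's algorithm on [-2, -2, -10, 13, 6, 15, 10, -13]:

Scanning through the array:
Position 1 (value -2): max_ending_here = -2, max_so_far = -2
Position 2 (value -10): max_ending_here = -10, max_so_far = -2
Position 3 (value 13): max_ending_here = 13, max_so_far = 13
Position 4 (value 6): max_ending_here = 19, max_so_far = 19
Position 5 (value 15): max_ending_here = 34, max_so_far = 34
Position 6 (value 10): max_ending_here = 44, max_so_far = 44
Position 7 (value -13): max_ending_here = 31, max_so_far = 44

Maximum subarray: [13, 6, 15, 10]
Maximum sum: 44

The maximum subarray is [13, 6, 15, 10] with sum 44. This subarray runs from index 3 to index 6.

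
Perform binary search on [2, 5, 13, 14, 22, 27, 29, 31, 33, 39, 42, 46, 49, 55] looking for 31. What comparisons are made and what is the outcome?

Binary search for 31 in [2, 5, 13, 14, 22, 27, 29, 31, 33, 39, 42, 46, 49, 55]:

lo=0, hi=13, mid=6, arr[mid]=29 -> 29 < 31, search right half
lo=7, hi=13, mid=10, arr[mid]=42 -> 42 > 31, search left half
lo=7, hi=9, mid=8, arr[mid]=33 -> 33 > 31, search left half
lo=7, hi=7, mid=7, arr[mid]=31 -> Found target at index 7!

Binary search finds 31 at index 7 after 4 comparisons. The search repeatedly halves the search space by comparing with the middle element.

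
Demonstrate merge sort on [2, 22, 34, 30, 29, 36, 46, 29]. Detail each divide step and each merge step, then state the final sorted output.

Merge sort trace:

Split: [2, 22, 34, 30, 29, 36, 46, 29] -> [2, 22, 34, 30] and [29, 36, 46, 29]
  Split: [2, 22, 34, 30] -> [2, 22] and [34, 30]
    Split: [2, 22] -> [2] and [22]
    Merge: [2] + [22] -> [2, 22]
    Split: [34, 30] -> [34] and [30]
    Merge: [34] + [30] -> [30, 34]
  Merge: [2, 22] + [30, 34] -> [2, 22, 30, 34]
  Split: [29, 36, 46, 29] -> [29, 36] and [46, 29]
    Split: [29, 36] -> [29] and [36]
    Merge: [29] + [36] -> [29, 36]
    Split: [46, 29] -> [46] and [29]
    Merge: [46] + [29] -> [29, 46]
  Merge: [29, 36] + [29, 46] -> [29, 29, 36, 46]
Merge: [2, 22, 30, 34] + [29, 29, 36, 46] -> [2, 22, 29, 29, 30, 34, 36, 46]

Final sorted array: [2, 22, 29, 29, 30, 34, 36, 46]

The merge sort proceeds by recursively splitting the array and merging sorted halves.
After all merges, the sorted array is [2, 22, 29, 29, 30, 34, 36, 46].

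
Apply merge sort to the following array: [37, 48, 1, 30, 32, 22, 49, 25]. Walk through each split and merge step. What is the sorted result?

Merge sort trace:

Split: [37, 48, 1, 30, 32, 22, 49, 25] -> [37, 48, 1, 30] and [32, 22, 49, 25]
  Split: [37, 48, 1, 30] -> [37, 48] and [1, 30]
    Split: [37, 48] -> [37] and [48]
    Merge: [37] + [48] -> [37, 48]
    Split: [1, 30] -> [1] and [30]
    Merge: [1] + [30] -> [1, 30]
  Merge: [37, 48] + [1, 30] -> [1, 30, 37, 48]
  Split: [32, 22, 49, 25] -> [32, 22] and [49, 25]
    Split: [32, 22] -> [32] and [22]
    Merge: [32] + [22] -> [22, 32]
    Split: [49, 25] -> [49] and [25]
    Merge: [49] + [25] -> [25, 49]
  Merge: [22, 32] + [25, 49] -> [22, 25, 32, 49]
Merge: [1, 30, 37, 48] + [22, 25, 32, 49] -> [1, 22, 25, 30, 32, 37, 48, 49]

Final sorted array: [1, 22, 25, 30, 32, 37, 48, 49]

The merge sort proceeds by recursively splitting the array and merging sorted halves.
After all merges, the sorted array is [1, 22, 25, 30, 32, 37, 48, 49].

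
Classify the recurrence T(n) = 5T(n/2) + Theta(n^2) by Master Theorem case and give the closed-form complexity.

Master Theorem for T(n) = 5T(n/2) + O(n^2):

a = 5, b = 2, c = 2
log_b(a) = log_2(5) = 2.3219

Case 1: c = 2 < log_2(5) = 2.3219
T(n) = O(n^(log_2 5))

For T(n) = 5T(n/2) + O(n^2): log_2(5) = 2.3219. This is Case 1 of the Master Theorem (c < log_b(a), work dominated by leaves), giving O(n^(log_2 5)).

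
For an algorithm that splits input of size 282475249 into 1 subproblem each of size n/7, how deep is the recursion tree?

For divide and conquer with division factor 7:

Problem sizes at each level:
Level 0: 282475249
Level 1: 40353607
Level 2: 5764801
Level 3: 823543
Level 4: 117649
Level 5: 16807
Level 6: 2401
Level 7: 343
Level 8: 49
Level 9: 7
Level 10: 1

The root is level 0 and the size-1 base case is level 10 (the tree spans levels 0 through 10, i.e. 11 levels counting the root), so the depth is the number of divisions: log_7(282475249) = 10

The recursion tree depth is log_7(282475249) = 10. At each level, the problem size is divided by 7, so it takes 10 divisions to reduce to a base case of size 1. The algorithm makes 1 recursive call at each level.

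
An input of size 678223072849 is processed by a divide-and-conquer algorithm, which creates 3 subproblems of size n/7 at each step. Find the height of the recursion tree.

For divide and conquer with division factor 7:

Problem sizes at each level:
Level 0: 678223072849
Level 1: 96889010407
Level 2: 13841287201
Level 3: 1977326743
Level 4: 282475249
Level 5: 40353607
Level 6: 5764801
Level 7: 823543
Level 8: 117649
Level 9: 16807
Level 10: 2401
Level 11: 343
Level 12: 49
Level 13: 7
Level 14: 1

The root is level 0 and the size-1 base case is level 14 (the tree spans levels 0 through 14, i.e. 15 levels counting the root), so the depth is the number of divisions: log_7(678223072849) = 14

The recursion tree depth is log_7(678223072849) = 14. At each level, the problem size is divided by 7, so it takes 14 divisions to reduce to a base case of size 1. The algorithm makes 3 recursive calls at each level.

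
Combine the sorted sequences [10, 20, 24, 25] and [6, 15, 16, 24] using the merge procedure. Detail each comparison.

Merging process:

Compare 10 vs 6: take 6 from right. Merged: [6]
Compare 10 vs 15: take 10 from left. Merged: [6, 10]
Compare 20 vs 15: take 15 from right. Merged: [6, 10, 15]
Compare 20 vs 16: take 16 from right. Merged: [6, 10, 15, 16]
Compare 20 vs 24: take 20 from left. Merged: [6, 10, 15, 16, 20]
Compare 24 vs 24: take 24 from left. Merged: [6, 10, 15, 16, 20, 24]
Compare 25 vs 24: take 24 from right. Merged: [6, 10, 15, 16, 20, 24, 24]
Append remaining from left: [25]. Merged: [6, 10, 15, 16, 20, 24, 24, 25]

Final merged array: [6, 10, 15, 16, 20, 24, 24, 25]
Total comparisons: 7

The merged array is [6, 10, 15, 16, 20, 24, 24, 25], requiring 7 comparisons. The merge step runs in O(n) time where n is the total number of elements.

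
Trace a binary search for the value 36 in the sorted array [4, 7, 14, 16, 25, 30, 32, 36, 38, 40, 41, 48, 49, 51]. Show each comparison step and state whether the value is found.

Binary search for 36 in [4, 7, 14, 16, 25, 30, 32, 36, 38, 40, 41, 48, 49, 51]:

lo=0, hi=13, mid=6, arr[mid]=32 -> 32 < 36, search right half
lo=7, hi=13, mid=10, arr[mid]=41 -> 41 > 36, search left half
lo=7, hi=9, mid=8, arr[mid]=38 -> 38 > 36, search left half
lo=7, hi=7, mid=7, arr[mid]=36 -> Found target at index 7!

Binary search finds 36 at index 7 after 4 comparisons. The search repeatedly halves the search space by comparing with the middle element.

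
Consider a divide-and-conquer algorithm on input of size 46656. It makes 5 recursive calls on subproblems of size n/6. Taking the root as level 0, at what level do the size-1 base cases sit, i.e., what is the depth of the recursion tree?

For divide and conquer with division factor 6:

Problem sizes at each level:
Level 0: 46656
Level 1: 7776
Level 2: 1296
Level 3: 216
Level 4: 36
Level 5: 6
Level 6: 1

The root is level 0 and the size-1 base case is level 6 (the tree spans levels 0 through 6, i.e. 7 levels counting the root), so the depth is the number of divisions: log_6(46656) = 6

The recursion tree depth is log_6(46656) = 6. At each level, the problem size is divided by 6, so it takes 6 divisions to reduce to a base case of size 1. The algorithm makes 5 recursive calls at each level.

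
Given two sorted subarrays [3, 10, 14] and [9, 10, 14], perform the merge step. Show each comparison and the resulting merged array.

Merging process:

Compare 3 vs 9: take 3 from left. Merged: [3]
Compare 10 vs 9: take 9 from right. Merged: [3, 9]
Compare 10 vs 10: take 10 from left. Merged: [3, 9, 10]
Compare 14 vs 10: take 10 from right. Merged: [3, 9, 10, 10]
Compare 14 vs 14: take 14 from left. Merged: [3, 9, 10, 10, 14]
Append remaining from right: [14]. Merged: [3, 9, 10, 10, 14, 14]

Final merged array: [3, 9, 10, 10, 14, 14]
Total comparisons: 5

The merged array is [3, 9, 10, 10, 14, 14], requiring 5 comparisons. The merge step runs in O(n) time where n is the total number of elements.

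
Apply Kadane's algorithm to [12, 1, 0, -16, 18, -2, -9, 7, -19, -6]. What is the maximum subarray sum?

Using Kadane's algorithm on [12, 1, 0, -16, 18, -2, -9, 7, -19, -6]:

Scanning through the array:
Position 1 (value 1): max_ending_here = 13, max_so_far = 13
Position 2 (value 0): max_ending_here = 13, max_so_far = 13
Position 3 (value -16): max_ending_here = -3, max_so_far = 13
Position 4 (value 18): max_ending_here = 18, max_so_far = 18
Position 5 (value -2): max_ending_here = 16, max_so_far = 18
Position 6 (value -9): max_ending_here = 7, max_so_far = 18
Position 7 (value 7): max_ending_here = 14, max_so_far = 18
Position 8 (value -19): max_ending_here = -5, max_so_far = 18
Position 9 (value -6): max_ending_here = -6, max_so_far = 18

Maximum subarray: [18]
Maximum sum: 18

The maximum subarray is [18] with sum 18. This subarray runs from index 4 to index 4.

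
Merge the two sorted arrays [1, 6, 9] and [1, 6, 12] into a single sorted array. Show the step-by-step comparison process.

Merging process:

Compare 1 vs 1: take 1 from left. Merged: [1]
Compare 6 vs 1: take 1 from right. Merged: [1, 1]
Compare 6 vs 6: take 6 from left. Merged: [1, 1, 6]
Compare 9 vs 6: take 6 from right. Merged: [1, 1, 6, 6]
Compare 9 vs 12: take 9 from left. Merged: [1, 1, 6, 6, 9]
Append remaining from right: [12]. Merged: [1, 1, 6, 6, 9, 12]

Final merged array: [1, 1, 6, 6, 9, 12]
Total comparisons: 5

The merged array is [1, 1, 6, 6, 9, 12], requiring 5 comparisons. The merge step runs in O(n) time where n is the total number of elements.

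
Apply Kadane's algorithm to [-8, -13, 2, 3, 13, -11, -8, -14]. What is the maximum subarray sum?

Using Kadane's algorithm on [-8, -13, 2, 3, 13, -11, -8, -14]:

Scanning through the array:
Position 1 (value -13): max_ending_here = -13, max_so_far = -8
Position 2 (value 2): max_ending_here = 2, max_so_far = 2
Position 3 (value 3): max_ending_here = 5, max_so_far = 5
Position 4 (value 13): max_ending_here = 18, max_so_far = 18
Position 5 (value -11): max_ending_here = 7, max_so_far = 18
Position 6 (value -8): max_ending_here = -1, max_so_far = 18
Position 7 (value -14): max_ending_here = -14, max_so_far = 18

Maximum subarray: [2, 3, 13]
Maximum sum: 18

The maximum subarray is [2, 3, 13] with sum 18. This subarray runs from index 2 to index 4.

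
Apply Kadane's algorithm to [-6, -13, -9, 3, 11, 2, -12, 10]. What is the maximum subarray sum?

Using Kadane's algorithm on [-6, -13, -9, 3, 11, 2, -12, 10]:

Scanning through the array:
Position 1 (value -13): max_ending_here = -13, max_so_far = -6
Position 2 (value -9): max_ending_here = -9, max_so_far = -6
Position 3 (value 3): max_ending_here = 3, max_so_far = 3
Position 4 (value 11): max_ending_here = 14, max_so_far = 14
Position 5 (value 2): max_ending_here = 16, max_so_far = 16
Position 6 (value -12): max_ending_here = 4, max_so_far = 16
Position 7 (value 10): max_ending_here = 14, max_so_far = 16

Maximum subarray: [3, 11, 2]
Maximum sum: 16

The maximum subarray is [3, 11, 2] with sum 16. This subarray runs from index 3 to index 5.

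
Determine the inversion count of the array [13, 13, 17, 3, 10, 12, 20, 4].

Finding inversions in [13, 13, 17, 3, 10, 12, 20, 4]:

(0, 3): arr[0]=13 > arr[3]=3
(0, 4): arr[0]=13 > arr[4]=10
(0, 5): arr[0]=13 > arr[5]=12
(0, 7): arr[0]=13 > arr[7]=4
(1, 3): arr[1]=13 > arr[3]=3
(1, 4): arr[1]=13 > arr[4]=10
(1, 5): arr[1]=13 > arr[5]=12
(1, 7): arr[1]=13 > arr[7]=4
(2, 3): arr[2]=17 > arr[3]=3
(2, 4): arr[2]=17 > arr[4]=10
(2, 5): arr[2]=17 > arr[5]=12
(2, 7): arr[2]=17 > arr[7]=4
(4, 7): arr[4]=10 > arr[7]=4
(5, 7): arr[5]=12 > arr[7]=4
(6, 7): arr[6]=20 > arr[7]=4

Total inversions: 15

The array has 15 inversion(s): (0,3), (0,4), (0,5), (0,7), (1,3), (1,4), (1,5), (1,7), (2,3), (2,4), (2,5), (2,7), (4,7), (5,7), (6,7). Each pair (i,j) satisfies i < j and arr[i] > arr[j].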